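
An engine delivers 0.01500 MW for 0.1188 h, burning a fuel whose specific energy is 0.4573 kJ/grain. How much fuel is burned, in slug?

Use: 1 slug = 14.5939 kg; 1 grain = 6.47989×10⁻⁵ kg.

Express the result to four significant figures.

0.06229 slug

0.01500 MW → 15000 W
0.1188 h → 427.68 s
E = P × t = 15000 × 427.68 = 6.4152×10⁶ J
0.4573 kJ/grain → 7.05722×10⁶ J/kg
m = E / e_s = 6.4152×10⁶ / 7.05722×10⁶ = 0.909027 kg
In slug: 0.909027 / 14.5939 = 0.0622881 slug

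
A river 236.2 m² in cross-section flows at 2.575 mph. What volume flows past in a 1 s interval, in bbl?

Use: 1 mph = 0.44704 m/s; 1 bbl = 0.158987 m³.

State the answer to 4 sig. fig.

1710 bbl

2.575 mph × 0.44704 → 1.15113 m/s
V = v × A × t = 1.15113 m/s × 236.2 m² × 1 s = 271.897 m³
271.897 m³ ÷ (0.158987 m³/bbl) = 1710.18 bbl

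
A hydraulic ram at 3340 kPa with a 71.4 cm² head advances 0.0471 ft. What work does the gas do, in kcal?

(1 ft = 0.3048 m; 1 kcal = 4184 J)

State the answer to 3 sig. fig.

3340 kPa → 3.34×10⁶ Pa
71.4 cm² → 0.00714 m²
F = P × A = 3.34×10⁶ × 0.00714 = 23847.6 N
0.0471 ft → 0.0143561 m
W = F × d = 23847.6 × 0.0143561 = 342.359 J
In kcal: 342.359 / 4184 = 0.0818258 kcal

0.0818 kcal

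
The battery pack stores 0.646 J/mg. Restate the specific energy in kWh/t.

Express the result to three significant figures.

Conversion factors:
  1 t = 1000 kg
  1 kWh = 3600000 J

179 kWh/t

0.646 J/mg ÷ 10⁻⁶ kg/mg = 646000 J/kg
646000 J/kg ÷ 3600000 J/kWh × 1000 kg/t = 179.444 kWh/t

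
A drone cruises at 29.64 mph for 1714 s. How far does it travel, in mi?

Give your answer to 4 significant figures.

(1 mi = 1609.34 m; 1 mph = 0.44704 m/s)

14.11 mi

29.64 mph × 0.44704 → 13.2503 m/s
d = v × t = 13.2503 m/s × 1714 s = 22711 m
22711 m ÷ (1609.34 m/mi) = 14.112 mi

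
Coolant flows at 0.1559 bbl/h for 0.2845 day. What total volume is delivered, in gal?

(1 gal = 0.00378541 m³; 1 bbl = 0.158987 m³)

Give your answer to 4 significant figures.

44.71 gal

0.1559 bbl/h → 6.88502×10⁻⁶ m³/s
0.2845 day → 24580.8 s
V = Q × t = 6.88502×10⁻⁶ × 24580.8 = 0.169239 m³
In gal: 0.169239 / 0.00378541 = 44.7082 gal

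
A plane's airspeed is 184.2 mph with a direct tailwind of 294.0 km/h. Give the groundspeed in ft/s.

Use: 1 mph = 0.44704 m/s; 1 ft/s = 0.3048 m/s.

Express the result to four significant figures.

538.1 ft/s

184.2 mph × 0.44704 = 82.3448 m/s
294.0 km/h × (1/3.6) = 81.6667 m/s
Combined: 82.3448 + 81.6667 = 164.012 m/s
In ft/s: 164.012 / 0.3048 = 538.097 ft/s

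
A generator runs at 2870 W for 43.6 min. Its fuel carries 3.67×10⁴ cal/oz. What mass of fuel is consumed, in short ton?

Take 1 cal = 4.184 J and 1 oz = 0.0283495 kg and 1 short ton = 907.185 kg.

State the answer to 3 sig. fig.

0.00153 short ton

43.6 min → 2616 s
E = P × t = 2870 × 2616 = 7.50792×10⁶ J
3.67×10⁴ cal/oz → 5.41642×10⁶ J/kg
m = E / e_s = 7.50792×10⁶ / 5.41642×10⁶ = 1.38614 kg
In short ton: 1.38614 / 907.185 = 0.00152796 short ton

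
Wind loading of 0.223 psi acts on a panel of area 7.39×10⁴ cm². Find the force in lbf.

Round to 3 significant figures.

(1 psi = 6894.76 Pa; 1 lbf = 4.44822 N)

0.223 psi × 6894.76 = 1537.53 Pa
7.39×10⁴ cm² × 0.0001 = 7.39 m²
F = P × A = 1537.53 Pa × 7.39 m² = 11362.3 N
11362.3 N ÷ (4.44822 N/lbf) = 2554.35 lbf

2550 lbf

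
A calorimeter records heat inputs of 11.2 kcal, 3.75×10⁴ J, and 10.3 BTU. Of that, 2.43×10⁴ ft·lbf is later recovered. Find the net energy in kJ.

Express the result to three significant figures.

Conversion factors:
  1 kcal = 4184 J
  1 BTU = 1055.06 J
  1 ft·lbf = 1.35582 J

62.3 kJ

11.2 kcal × 4184 = 46860.8 J
3.75×10⁴ J (already J)
10.3 BTU × 1055.06 = 10867.1 J
2.43×10⁴ ft·lbf × 1.35582 = 32946.4 J
Sum: 46860.8 + 37500 + 10867.1 − 32946.4 = 62281.5 J
In kJ: 62281.5 / 1000 = 62.2815 kJ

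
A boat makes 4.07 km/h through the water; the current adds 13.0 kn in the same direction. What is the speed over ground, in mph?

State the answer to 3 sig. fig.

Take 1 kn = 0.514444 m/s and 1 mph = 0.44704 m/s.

4.07 km/h × (1/3.6) = 1.13056 m/s
13.0 kn × 0.514444 = 6.68777 m/s
Sum: 1.13056 + 6.68777 = 7.81833 m/s
In mph: 7.81833 / 0.44704 = 17.4891 mph

17.5 mph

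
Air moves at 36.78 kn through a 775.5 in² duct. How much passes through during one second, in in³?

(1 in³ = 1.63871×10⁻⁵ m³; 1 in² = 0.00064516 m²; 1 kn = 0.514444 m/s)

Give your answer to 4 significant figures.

5.777×10⁵ in³

36.78 kn × 0.514444 → 18.9213 m/s
775.5 in² × 0.00064516 → 0.500322 m²
V = v × A × t = 18.9213 m/s × 0.500322 m² × 1 s = 9.46674 m³
9.46674 m³ ÷ (1.63871×10⁻⁵ m³/in³) = 577695 in³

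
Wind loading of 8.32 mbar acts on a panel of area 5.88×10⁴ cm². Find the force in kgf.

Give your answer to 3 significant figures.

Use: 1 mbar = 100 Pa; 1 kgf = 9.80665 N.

499 kgf

8.32 mbar × 100 → 832 Pa
5.88×10⁴ cm² × 0.0001 → 5.88 m²
F = P × A = 832 Pa × 5.88 m² = 4892.16 N
4892.16 N ÷ (9.80665 N/kgf) = 498.861 kgf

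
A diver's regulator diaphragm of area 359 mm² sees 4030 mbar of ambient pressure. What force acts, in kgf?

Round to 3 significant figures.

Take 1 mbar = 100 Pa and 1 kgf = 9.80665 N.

14.8 kgf

4030 mbar × 100 = 403000 Pa
359 mm² × 10⁻⁶ = 3.59×10⁻⁴ m²
F = P × A = 403000 Pa × 3.59×10⁻⁴ m² = 144.677 N
144.677 N ÷ (9.80665 N/kgf) = 14.7529 kgf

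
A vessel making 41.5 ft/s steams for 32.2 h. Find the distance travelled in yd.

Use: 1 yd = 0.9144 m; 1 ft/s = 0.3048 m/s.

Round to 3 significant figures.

41.5 ft/s × 0.3048 → 12.6492 m/s
32.2 h × 3600 → 115920 s
d = v × t = 12.6492 m/s × 115920 s = 1.4663×10⁶ m
1.4663×10⁶ m ÷ (0.9144 m/yd) = 1.60357×10⁶ yd

1.60×10⁶ yd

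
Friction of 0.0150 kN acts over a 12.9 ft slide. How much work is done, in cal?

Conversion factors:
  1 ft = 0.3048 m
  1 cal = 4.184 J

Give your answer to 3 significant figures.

14.1 cal

0.0150 kN × 1000 = 15 N
12.9 ft × 0.3048 = 3.93192 m
W = F × d = 15 N × 3.93192 m = 58.9788 J
58.9788 J ÷ (4.184 J/cal) = 14.0963 cal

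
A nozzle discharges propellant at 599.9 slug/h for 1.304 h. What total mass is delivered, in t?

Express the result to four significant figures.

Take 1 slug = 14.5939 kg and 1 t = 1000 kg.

599.9 slug/h → 2.43191 kg/s
1.304 h → 4694.4 s
m = ṁ × t = 2.43191 × 4694.4 = 11416.4 kg
In t: 11416.4 / 1000 = 11.4164 t

11.42 t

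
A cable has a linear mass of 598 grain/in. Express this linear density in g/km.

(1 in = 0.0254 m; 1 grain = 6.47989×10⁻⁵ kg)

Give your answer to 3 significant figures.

598 grain/in × 6.47989×10⁻⁵ kg/grain ÷ 0.0254 m/in = 1.52558 kg/m
1.52558 kg/m ÷ 0.001 kg/g × 1000 m/km = 1.52558×10⁶ g/km

1.53×10⁶ g/km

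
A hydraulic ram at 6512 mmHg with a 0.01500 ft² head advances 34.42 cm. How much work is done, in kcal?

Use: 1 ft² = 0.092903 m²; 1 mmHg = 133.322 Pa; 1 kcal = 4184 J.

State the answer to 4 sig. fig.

0.09953 kcal

6512 mmHg → 868193 Pa
0.01500 ft² → 0.00139354 m²
F = P × A = 868193 × 0.00139354 = 1209.86 N
34.42 cm → 0.3442 m
W = F × d = 1209.86 × 0.3442 = 416.434 J
In kcal: 416.434 / 4184 = 0.0995301 kcal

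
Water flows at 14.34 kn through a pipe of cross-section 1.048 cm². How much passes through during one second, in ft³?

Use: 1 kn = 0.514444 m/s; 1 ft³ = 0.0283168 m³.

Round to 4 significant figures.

14.34 kn × 0.514444 = 7.37713 m/s
1.048 cm² × 0.0001 = 1.048×10⁻⁴ m²
V = v × A × t = 7.37713 m/s × 1.048×10⁻⁴ m² × 1 s = 7.73123×10⁻⁴ m³
7.73123×10⁻⁴ m³ ÷ (0.0283168 m³/ft³) = 0.0273026 ft³

0.02730 ft³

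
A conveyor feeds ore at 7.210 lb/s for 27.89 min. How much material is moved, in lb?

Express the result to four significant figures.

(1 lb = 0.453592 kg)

1.207×10⁴ lb

7.210 lb/s → 3.2704 kg/s
27.89 min → 1673.4 s
m = ṁ × t = 3.2704 × 1673.4 = 5472.69 kg
In lb: 5472.69 / 0.453592 = 12065.2 lb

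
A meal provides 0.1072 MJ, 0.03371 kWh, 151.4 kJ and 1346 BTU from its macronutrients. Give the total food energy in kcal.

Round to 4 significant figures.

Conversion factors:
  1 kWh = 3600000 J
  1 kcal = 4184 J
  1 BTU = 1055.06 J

430.2 kcal

0.1072 MJ × 1000000 → 107200 J
0.03371 kWh × 3600000 → 121356 J
151.4 kJ × 1000 → 151400 J
1346 BTU × 1055.06 → 1.42011×10⁶ J
Sum: 107200 + 121356 + 151400 + 1.42011×10⁶ = 1.80007×10⁶ J
In kcal: 1.80007×10⁶ / 4184 = 430.227 kcal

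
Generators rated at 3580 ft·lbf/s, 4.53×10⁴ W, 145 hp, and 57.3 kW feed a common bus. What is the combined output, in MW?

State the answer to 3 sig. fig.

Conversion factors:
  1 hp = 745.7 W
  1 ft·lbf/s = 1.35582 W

3580 ft·lbf/s × 1.35582 = 4853.84 W
4.53×10⁴ W (already W)
145 hp × 745.7 = 108126 W
57.3 kW × 1000 = 57300 W
Combined: 4853.84 + 45300 + 108126 + 57300 = 215580 W
In MW: 215580 / 1000000 = 0.21558 MW

0.216 MW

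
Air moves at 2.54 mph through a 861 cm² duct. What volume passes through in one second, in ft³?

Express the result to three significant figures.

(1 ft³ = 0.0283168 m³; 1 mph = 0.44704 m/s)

2.54 mph × 0.44704 → 1.13548 m/s
861 cm² × 0.0001 → 0.0861 m²
V = v × A × t = 1.13548 m/s × 0.0861 m² × 1 s = 0.0977648 m³
0.0977648 m³ ÷ (0.0283168 m³/ft³) = 3.45254 ft³

3.45 ft³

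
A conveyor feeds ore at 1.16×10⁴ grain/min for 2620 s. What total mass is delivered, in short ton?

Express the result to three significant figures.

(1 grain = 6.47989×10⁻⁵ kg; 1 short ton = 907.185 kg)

1.16×10⁴ grain/min → 0.0125278 kg/s
m = ṁ × t = 0.0125278 × 2620 = 32.8228 kg
In short ton: 32.8228 / 907.185 = 0.0361809 short ton

0.0362 short ton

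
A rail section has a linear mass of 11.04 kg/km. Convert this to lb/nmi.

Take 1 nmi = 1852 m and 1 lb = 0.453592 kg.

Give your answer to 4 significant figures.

45.08 lb/nmi

11.04 kg/km ÷ 1000 m/km = 0.01104 kg/m
0.01104 kg/m ÷ 0.453592 kg/lb × 1852 m/nmi = 45.0759 lb/nmi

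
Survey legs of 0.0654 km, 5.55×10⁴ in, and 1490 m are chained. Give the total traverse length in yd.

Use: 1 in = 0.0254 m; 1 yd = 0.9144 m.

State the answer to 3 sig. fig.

3240 yd

0.0654 km × 1000 = 65.4 m
5.55×10⁴ in × 0.0254 = 1409.7 m
1490 m (already m)
Total: 65.4 + 1409.7 + 1490 = 2965.1 m
In yd: 2965.1 / 0.9144 = 3242.67 yd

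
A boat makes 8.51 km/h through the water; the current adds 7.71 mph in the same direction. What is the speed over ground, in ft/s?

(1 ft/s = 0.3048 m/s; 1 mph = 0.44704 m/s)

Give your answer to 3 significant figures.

8.51 km/h × (1/3.6) = 2.36389 m/s
7.71 mph × 0.44704 = 3.44668 m/s
Total: 2.36389 + 3.44668 = 5.81057 m/s
In ft/s: 5.81057 / 0.3048 = 19.0635 ft/s

19.1 ft/s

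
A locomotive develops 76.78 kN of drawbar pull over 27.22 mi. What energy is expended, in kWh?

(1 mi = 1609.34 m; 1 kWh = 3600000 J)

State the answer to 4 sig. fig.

76.78 kN × 1000 → 76780 N
27.22 mi × 1609.34 → 43806.2 m
W = F × d = 76780 N × 43806.2 m = 3.36344×10⁹ J
3.36344×10⁹ J ÷ (3600000 J/kWh) = 934.289 kWh

934.3 kWh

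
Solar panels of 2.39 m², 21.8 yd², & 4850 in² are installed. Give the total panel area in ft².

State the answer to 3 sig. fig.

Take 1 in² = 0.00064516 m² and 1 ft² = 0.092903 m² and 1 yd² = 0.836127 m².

2.39 m² (already m²)
21.8 yd² × 0.836127 = 18.2276 m²
4850 in² × 0.00064516 = 3.12903 m²
Combined: 2.39 + 18.2276 + 3.12903 = 23.7466 m²
In ft²: 23.7466 / 0.092903 = 255.606 ft²

256 ft²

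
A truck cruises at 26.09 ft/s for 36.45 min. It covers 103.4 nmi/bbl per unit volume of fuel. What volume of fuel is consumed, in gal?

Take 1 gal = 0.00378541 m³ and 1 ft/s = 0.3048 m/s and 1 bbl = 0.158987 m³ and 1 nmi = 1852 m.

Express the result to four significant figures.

26.09 ft/s → 7.95223 m/s
36.45 min → 2187 s
d = v × t = 7.95223 × 2187 = 17391.5 m
103.4 nmi/bbl → 1.20448×10⁶ m/m³
V = d / (distance per unit fuel) = 17391.5 / 1.20448×10⁶ = 0.014439 m³
In gal: 0.014439 / 0.00378541 = 3.81438 gal

3.814 gal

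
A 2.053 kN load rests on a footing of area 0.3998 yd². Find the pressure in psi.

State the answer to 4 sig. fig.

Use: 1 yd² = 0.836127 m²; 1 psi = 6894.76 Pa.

2.053 kN × 1000 = 2053 N
0.3998 yd² × 0.836127 = 0.334284 m²
P = F / A = 2053 N / 0.334284 m² = 6141.48 Pa
6141.48 Pa ÷ (6894.76 Pa/psi) = 0.890746 psi

0.8907 psi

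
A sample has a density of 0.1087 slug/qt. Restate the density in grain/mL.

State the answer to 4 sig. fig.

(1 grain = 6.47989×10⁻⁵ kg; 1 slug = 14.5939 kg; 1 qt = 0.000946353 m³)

25.87 grain/mL

0.1087 slug/qt × 14.5939 kg/slug ÷ 0.000946353 m³/qt = 1676.28 kg/m³
1676.28 kg/m³ ÷ 6.47989×10⁻⁵ kg/grain × 10⁻⁶ m³/mL = 25.869 grain/mL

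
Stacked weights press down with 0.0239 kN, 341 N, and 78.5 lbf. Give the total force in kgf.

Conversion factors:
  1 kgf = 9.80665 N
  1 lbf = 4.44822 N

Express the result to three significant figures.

0.0239 kN × 1000 = 23.9 N
341 N (already N)
78.5 lbf × 4.44822 = 349.185 N
Total: 23.9 + 341 + 349.185 = 714.085 N
In kgf: 714.085 / 9.80665 = 72.8164 kgf

72.8 kgf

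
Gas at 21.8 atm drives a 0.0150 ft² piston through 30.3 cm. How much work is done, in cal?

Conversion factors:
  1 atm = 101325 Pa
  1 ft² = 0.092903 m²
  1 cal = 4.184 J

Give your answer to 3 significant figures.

223 cal

21.8 atm → 2.20888×10⁶ Pa
0.0150 ft² → 0.00139354 m²
F = P × A = 2.20888×10⁶ × 0.00139354 = 3078.16 N
30.3 cm → 0.303 m
W = F × d = 3078.16 × 0.303 = 932.682 J
In cal: 932.682 / 4.184 = 222.916 cal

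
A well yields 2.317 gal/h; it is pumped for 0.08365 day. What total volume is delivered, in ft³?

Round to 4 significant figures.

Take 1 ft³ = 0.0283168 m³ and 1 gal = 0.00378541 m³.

2.317 gal/h → 2.43633×10⁻⁶ m³/s
0.08365 day → 7227.36 s
V = Q × t = 2.43633×10⁻⁶ × 7227.36 = 0.0176082 m³
In ft³: 0.0176082 / 0.0283168 = 0.621829 ft³

0.6218 ft³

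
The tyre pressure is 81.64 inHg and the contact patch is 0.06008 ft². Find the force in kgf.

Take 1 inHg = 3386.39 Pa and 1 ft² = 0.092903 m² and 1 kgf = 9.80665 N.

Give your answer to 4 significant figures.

157.4 kgf

81.64 inHg × 3386.39 = 276465 Pa
0.06008 ft² × 0.092903 = 0.00558161 m²
F = P × A = 276465 Pa × 0.00558161 m² = 1543.12 N
1543.12 N ÷ (9.80665 N/kgf) = 157.354 kgf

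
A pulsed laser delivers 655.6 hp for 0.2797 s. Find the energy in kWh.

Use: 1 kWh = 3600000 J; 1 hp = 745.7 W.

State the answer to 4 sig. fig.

0.03798 kWh

655.6 hp × 745.7 = 488881 W
E = P × t = 488881 W × 0.2797 s = 136740 J
136740 J ÷ (3600000 J/kWh) = 0.0379833 kWh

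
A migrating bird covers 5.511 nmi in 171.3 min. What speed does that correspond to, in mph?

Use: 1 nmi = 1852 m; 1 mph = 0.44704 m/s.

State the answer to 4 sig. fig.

2.221 mph

5.511 nmi × 1852 → 10206.4 m
171.3 min × 60 → 10278 s
v = d / t = 10206.4 m / 10278 s = 0.993034 m/s
0.993034 m/s ÷ (0.44704 m/s/mph) = 2.22135 mph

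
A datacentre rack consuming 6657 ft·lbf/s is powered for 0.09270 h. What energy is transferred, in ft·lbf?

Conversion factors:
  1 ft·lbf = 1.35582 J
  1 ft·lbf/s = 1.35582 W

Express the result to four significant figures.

2.222×10⁶ ft·lbf

6657 ft·lbf/s × 1.35582 = 9025.69 W
0.09270 h × 3600 = 333.72 s
E = P × t = 9025.69 W × 333.72 s = 3.01205×10⁶ J
3.01205×10⁶ J ÷ (1.35582 J/ft·lbf) = 2.22157×10⁶ ft·lbf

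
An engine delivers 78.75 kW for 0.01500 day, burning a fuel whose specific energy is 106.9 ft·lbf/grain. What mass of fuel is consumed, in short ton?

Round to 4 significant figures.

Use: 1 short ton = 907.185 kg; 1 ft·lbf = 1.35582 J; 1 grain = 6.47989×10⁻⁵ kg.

78.75 kW → 78750 W
0.01500 day → 1296 s
E = P × t = 78750 × 1296 = 1.0206×10⁸ J
106.9 ft·lbf/grain → 2.23672×10⁶ J/kg
m = E / e_s = 1.0206×10⁸ / 2.23672×10⁶ = 45.6293 kg
In short ton: 45.6293 / 907.185 = 0.0502977 short ton

0.05030 short ton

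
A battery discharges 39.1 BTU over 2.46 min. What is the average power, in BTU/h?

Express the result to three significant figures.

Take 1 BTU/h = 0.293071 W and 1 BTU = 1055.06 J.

39.1 BTU × 1055.06 → 41252.8 J
2.46 min × 60 → 147.6 s
P = E / t = 41252.8 J / 147.6 s = 279.491 W
279.491 W ÷ (0.293071 W/BTU/h) = 953.663 BTU/h

954 BTU/h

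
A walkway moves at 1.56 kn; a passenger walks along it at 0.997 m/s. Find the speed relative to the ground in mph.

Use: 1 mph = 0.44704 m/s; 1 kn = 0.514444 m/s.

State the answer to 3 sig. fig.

4.03 mph

1.56 kn × 0.514444 = 0.802533 m/s
0.997 m/s (already m/s)
Combined: 0.802533 + 0.997 = 1.79953 m/s
In mph: 1.79953 / 0.44704 = 4.02543 mph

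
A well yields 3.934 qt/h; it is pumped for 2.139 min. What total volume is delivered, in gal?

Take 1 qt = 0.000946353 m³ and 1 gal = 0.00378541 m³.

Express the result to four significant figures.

3.934 qt/h → 1.03415×10⁻⁶ m³/s
2.139 min → 128.34 s
V = Q × t = 1.03415×10⁻⁶ × 128.34 = 1.32723×10⁻⁴ m³
In gal: 1.32723×10⁻⁴ / 0.00378541 = 0.0350617 gal

0.03506 gal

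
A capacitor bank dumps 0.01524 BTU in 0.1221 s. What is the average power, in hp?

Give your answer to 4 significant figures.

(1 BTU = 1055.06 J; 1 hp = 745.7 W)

0.1766 hp

0.01524 BTU × 1055.06 → 16.0791 J
P = E / t = 16.0791 J / 0.1221 s = 131.688 W
131.688 W ÷ (745.7 W/hp) = 0.176596 hp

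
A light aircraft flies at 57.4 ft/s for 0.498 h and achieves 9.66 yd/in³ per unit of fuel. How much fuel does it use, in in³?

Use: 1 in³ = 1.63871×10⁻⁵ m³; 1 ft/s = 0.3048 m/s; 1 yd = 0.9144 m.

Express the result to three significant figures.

3550 in³

57.4 ft/s → 17.4955 m/s
0.498 h → 1792.8 s
d = v × t = 17.4955 × 1792.8 = 31365.9 m
9.66 yd/in³ → 539028 m/m³
V = d / (distance per unit fuel) = 31365.9 / 539028 = 0.0581897 m³
In in³: 0.0581897 / 1.63871×10⁻⁵ = 3550.95 in³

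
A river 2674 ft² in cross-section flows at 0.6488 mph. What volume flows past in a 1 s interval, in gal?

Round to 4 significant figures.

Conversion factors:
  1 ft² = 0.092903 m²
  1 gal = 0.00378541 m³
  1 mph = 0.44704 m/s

1.903×10⁴ gal

0.6488 mph × 0.44704 = 0.29004 m/s
2674 ft² × 0.092903 = 248.423 m²
V = v × A × t = 0.29004 m/s × 248.423 m² × 1 s = 72.0526 m³
72.0526 m³ ÷ (0.00378541 m³/gal) = 19034.3 gal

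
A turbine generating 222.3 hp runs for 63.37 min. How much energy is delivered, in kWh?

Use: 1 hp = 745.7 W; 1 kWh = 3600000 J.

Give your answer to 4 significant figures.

175.1 kWh

222.3 hp × 745.7 = 165769 W
63.37 min × 60 = 3802.2 s
E = P × t = 165769 W × 3802.2 s = 6.30287×10⁸ J
6.30287×10⁸ J ÷ (3600000 J/kWh) = 175.08 kWh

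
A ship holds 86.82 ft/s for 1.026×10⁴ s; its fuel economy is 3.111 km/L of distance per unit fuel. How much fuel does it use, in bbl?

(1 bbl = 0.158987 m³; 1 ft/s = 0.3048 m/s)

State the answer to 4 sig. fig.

86.82 ft/s → 26.4627 m/s
d = v × t = 26.4627 × 10260 = 271507 m
3.111 km/L → 3.111×10⁶ m/m³
V = d / (distance per unit fuel) = 271507 / 3.111×10⁶ = 0.0872732 m³
In bbl: 0.0872732 / 0.158987 = 0.548933 bbl

0.5489 bbl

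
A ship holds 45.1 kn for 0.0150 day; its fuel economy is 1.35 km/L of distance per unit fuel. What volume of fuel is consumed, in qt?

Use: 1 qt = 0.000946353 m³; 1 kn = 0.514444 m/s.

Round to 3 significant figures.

45.1 kn → 23.2014 m/s
0.0150 day → 1296 s
d = v × t = 23.2014 × 1296 = 30069 m
1.35 km/L → 1.35×10⁶ m/m³
V = d / (distance per unit fuel) = 30069 / 1.35×10⁶ = 0.0222733 m³
In qt: 0.0222733 / 0.000946353 = 23.5359 qt

23.5 qt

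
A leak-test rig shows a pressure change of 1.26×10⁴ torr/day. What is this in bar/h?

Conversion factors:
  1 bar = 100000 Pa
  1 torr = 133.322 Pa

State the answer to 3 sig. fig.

0.700 bar/h

1.26×10⁴ torr/day × 133.322 Pa/torr ÷ 86400 s/day = 19.4428 Pa/s
19.4428 Pa/s ÷ 100000 Pa/bar × 3600 s/h = 0.699941 bar/h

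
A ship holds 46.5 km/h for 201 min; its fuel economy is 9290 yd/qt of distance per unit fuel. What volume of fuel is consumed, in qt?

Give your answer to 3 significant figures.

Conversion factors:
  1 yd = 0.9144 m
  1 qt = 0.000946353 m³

18.3 qt

46.5 km/h → 12.9167 m/s
201 min → 12060 s
d = v × t = 12.9167 × 12060 = 155775 m
9290 yd/qt → 8.97633×10⁶ m/m³
V = d / (distance per unit fuel) = 155775 / 8.97633×10⁶ = 0.017354 m³
In qt: 0.017354 / 0.000946353 = 18.3378 qt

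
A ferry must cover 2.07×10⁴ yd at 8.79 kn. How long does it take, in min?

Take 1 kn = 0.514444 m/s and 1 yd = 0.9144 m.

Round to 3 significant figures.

69.8 min

2.07×10⁴ yd × 0.9144 = 18928.1 m
8.79 kn × 0.514444 = 4.52196 m/s
t = d / v = 18928.1 m / 4.52196 m/s = 4185.82 s
4185.82 s ÷ (60 s/min) = 69.7637 min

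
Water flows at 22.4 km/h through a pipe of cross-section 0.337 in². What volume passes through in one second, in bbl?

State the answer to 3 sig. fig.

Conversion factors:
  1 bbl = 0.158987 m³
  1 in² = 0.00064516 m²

0.00851 bbl

22.4 km/h × (1/3.6) → 6.22222 m/s
0.337 in² × 0.00064516 → 2.17419×10⁻⁴ m²
V = v × A × t = 6.22222 m/s × 2.17419×10⁻⁴ m² × 1 s = 0.00135283 m³
0.00135283 m³ ÷ (0.158987 m³/bbl) = 0.00850906 bbl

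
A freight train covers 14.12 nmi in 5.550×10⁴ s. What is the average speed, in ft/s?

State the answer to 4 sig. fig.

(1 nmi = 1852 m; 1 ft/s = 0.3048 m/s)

1.546 ft/s

14.12 nmi × 1852 → 26150.2 m
v = d / t = 26150.2 m / 55500 s = 0.471175 m/s
0.471175 m/s ÷ (0.3048 m/s/ft/s) = 1.54585 ft/s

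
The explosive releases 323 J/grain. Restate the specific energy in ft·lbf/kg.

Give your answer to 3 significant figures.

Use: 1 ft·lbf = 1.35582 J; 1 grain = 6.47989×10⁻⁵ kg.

3.68×10⁶ ft·lbf/kg

323 J/grain ÷ 6.47989×10⁻⁵ kg/grain = 4.98465×10⁶ J/kg
4.98465×10⁶ J/kg ÷ 1.35582 J/ft·lbf = 3.67648×10⁶ ft·lbf/kg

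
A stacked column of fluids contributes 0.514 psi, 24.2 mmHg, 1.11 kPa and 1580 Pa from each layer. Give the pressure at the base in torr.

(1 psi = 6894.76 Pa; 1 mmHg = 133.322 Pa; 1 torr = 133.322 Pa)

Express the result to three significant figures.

0.514 psi × 6894.76 = 3543.91 Pa
24.2 mmHg × 133.322 = 3226.39 Pa
1.11 kPa × 1000 = 1110 Pa
1580 Pa (already Pa)
Combined: 3543.91 + 3226.39 + 1110 + 1580 = 9460.3 Pa
In torr: 9460.3 / 133.322 = 70.9583 torr

71.0 torr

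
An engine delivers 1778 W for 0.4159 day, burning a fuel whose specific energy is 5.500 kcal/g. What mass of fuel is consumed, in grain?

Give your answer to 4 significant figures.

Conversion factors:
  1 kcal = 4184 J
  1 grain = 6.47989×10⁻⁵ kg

4.285×10⁴ grain

0.4159 day → 35933.8 s
E = P × t = 1778 × 35933.8 = 6.38903×10⁷ J
5.500 kcal/g → 2.3012×10⁷ J/kg
m = E / e_s = 6.38903×10⁷ / 2.3012×10⁷ = 2.77639 kg
In grain: 2.77639 / 6.47989×10⁻⁵ = 42846.3 grain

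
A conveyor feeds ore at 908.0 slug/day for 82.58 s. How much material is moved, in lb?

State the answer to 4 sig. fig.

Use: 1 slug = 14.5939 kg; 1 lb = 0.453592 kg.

908.0 slug/day → 0.153371 kg/s
m = ṁ × t = 0.153371 × 82.58 = 12.6654 kg
In lb: 12.6654 / 0.453592 = 27.9225 lb

27.92 lb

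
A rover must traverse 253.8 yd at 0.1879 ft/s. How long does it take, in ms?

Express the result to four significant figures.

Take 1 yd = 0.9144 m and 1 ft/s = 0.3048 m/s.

253.8 yd × 0.9144 → 232.075 m
0.1879 ft/s × 0.3048 → 0.0572719 m/s
t = d / v = 232.075 m / 0.0572719 m/s = 4052.16 s
4052.16 s ÷ (0.001 s/ms) = 4.05216×10⁶ ms

4.052×10⁶ ms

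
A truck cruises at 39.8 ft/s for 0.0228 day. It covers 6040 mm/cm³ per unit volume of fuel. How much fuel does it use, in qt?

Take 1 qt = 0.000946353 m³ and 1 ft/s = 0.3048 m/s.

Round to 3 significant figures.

4.18 qt

39.8 ft/s → 12.131 m/s
0.0228 day → 1969.92 s
d = v × t = 12.131 × 1969.92 = 23897.1 m
6040 mm/cm³ → 6.04×10⁶ m/m³
V = d / (distance per unit fuel) = 23897.1 / 6.04×10⁶ = 0.00395647 m³
In qt: 0.00395647 / 0.000946353 = 4.18075 qt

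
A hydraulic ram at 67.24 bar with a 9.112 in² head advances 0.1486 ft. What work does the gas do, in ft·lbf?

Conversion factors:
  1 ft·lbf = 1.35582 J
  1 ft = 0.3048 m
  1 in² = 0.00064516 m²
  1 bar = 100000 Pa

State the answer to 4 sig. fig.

67.24 bar → 6.724×10⁶ Pa
9.112 in² → 0.0058787 m²
F = P × A = 6.724×10⁶ × 0.0058787 = 39528.4 N
0.1486 ft → 0.0452933 m
W = F × d = 39528.4 × 0.0452933 = 1790.37 J
In ft·lbf: 1790.37 / 1.35582 = 1320.51 ft·lbf

1321 ft·lbf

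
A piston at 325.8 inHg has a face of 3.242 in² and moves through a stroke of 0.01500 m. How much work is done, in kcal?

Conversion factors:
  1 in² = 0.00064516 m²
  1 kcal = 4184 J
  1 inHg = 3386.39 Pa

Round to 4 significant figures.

325.8 inHg → 1.10329×10⁶ Pa
3.242 in² → 0.00209161 m²
F = P × A = 1.10329×10⁶ × 0.00209161 = 2307.65 N
W = F × d = 2307.65 × 0.015 = 34.6148 J
In kcal: 34.6148 / 4184 = 0.00827314 kcal

0.008273 kcal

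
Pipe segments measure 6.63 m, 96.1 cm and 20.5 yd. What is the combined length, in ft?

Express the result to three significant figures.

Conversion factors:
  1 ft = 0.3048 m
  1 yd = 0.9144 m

6.63 m (already m)
96.1 cm × 0.01 → 0.961 m
20.5 yd × 0.9144 → 18.7452 m
Combined: 6.63 + 0.961 + 18.7452 = 26.3362 m
In ft: 26.3362 / 0.3048 = 86.4049 ft

86.4 ft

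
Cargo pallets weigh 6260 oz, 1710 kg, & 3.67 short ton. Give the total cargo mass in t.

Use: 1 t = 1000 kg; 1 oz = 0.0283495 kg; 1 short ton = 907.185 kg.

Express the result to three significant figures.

5.22 t

6260 oz × 0.0283495 = 177.468 kg
1710 kg (already kg)
3.67 short ton × 907.185 = 3329.37 kg
Sum: 177.468 + 1710 + 3329.37 = 5216.84 kg
In t: 5216.84 / 1000 = 5.21684 t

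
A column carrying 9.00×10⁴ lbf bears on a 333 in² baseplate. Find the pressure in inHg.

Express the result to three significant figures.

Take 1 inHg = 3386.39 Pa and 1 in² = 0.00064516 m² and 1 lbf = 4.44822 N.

550 inHg

9.00×10⁴ lbf × 4.44822 = 400340 N
333 in² × 0.00064516 = 0.214838 m²
P = F / A = 400340 N / 0.214838 m² = 1.86345×10⁶ Pa
1.86345×10⁶ Pa ÷ (3386.39 Pa/inHg) = 550.276 inHg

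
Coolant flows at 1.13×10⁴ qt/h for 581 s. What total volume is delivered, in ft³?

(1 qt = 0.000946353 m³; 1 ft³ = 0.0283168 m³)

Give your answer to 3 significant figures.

1.13×10⁴ qt/h → 0.0029705 m³/s
V = Q × t = 0.0029705 × 581 = 1.72586 m³
In ft³: 1.72586 / 0.0283168 = 60.9483 ft³

60.9 ft³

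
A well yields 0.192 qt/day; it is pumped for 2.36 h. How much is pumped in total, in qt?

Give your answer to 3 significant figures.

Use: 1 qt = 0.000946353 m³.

0.192 qt/day → 2.10301×10⁻⁹ m³/s
2.36 h → 8496 s
V = Q × t = 2.10301×10⁻⁹ × 8496 = 1.78672×10⁻⁵ m³
In qt: 1.78672×10⁻⁵ / 0.000946353 = 0.0188801 qt

0.0189 qt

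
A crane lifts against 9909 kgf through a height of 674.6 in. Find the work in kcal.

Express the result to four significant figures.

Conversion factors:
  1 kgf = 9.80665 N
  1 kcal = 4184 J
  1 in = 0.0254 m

9909 kgf × 9.80665 → 97174.1 N
674.6 in × 0.0254 → 17.1348 m
W = F × d = 97174.1 N × 17.1348 m = 1.66506×10⁶ J
1.66506×10⁶ J ÷ (4184 J/kcal) = 397.959 kcal

398.0 kcal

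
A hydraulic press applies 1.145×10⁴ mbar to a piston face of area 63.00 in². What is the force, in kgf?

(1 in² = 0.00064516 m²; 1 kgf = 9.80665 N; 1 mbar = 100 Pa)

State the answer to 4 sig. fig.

1.145×10⁴ mbar × 100 = 1.145×10⁶ Pa
63.00 in² × 0.00064516 = 0.0406451 m²
F = P × A = 1.145×10⁶ Pa × 0.0406451 m² = 46538.6 N
46538.6 N ÷ (9.80665 N/kgf) = 4745.62 kgf

4746 kgf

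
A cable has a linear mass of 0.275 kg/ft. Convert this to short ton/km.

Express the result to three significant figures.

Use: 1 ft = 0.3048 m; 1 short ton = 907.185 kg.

0.275 kg/ft ÷ 0.3048 m/ft = 0.902231 kg/m
0.902231 kg/m ÷ 907.185 kg/short ton × 1000 m/km = 0.994539 short ton/km

0.995 short ton/km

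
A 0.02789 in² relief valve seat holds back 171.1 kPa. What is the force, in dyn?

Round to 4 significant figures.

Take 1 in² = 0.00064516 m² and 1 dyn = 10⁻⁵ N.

3.079×10⁵ dyn

171.1 kPa × 1000 → 171100 Pa
0.02789 in² × 0.00064516 → 1.79935×10⁻⁵ m²
F = P × A = 171100 Pa × 1.79935×10⁻⁵ m² = 3.07869 N
3.07869 N ÷ (10⁻⁵ N/dyn) = 307869 dyn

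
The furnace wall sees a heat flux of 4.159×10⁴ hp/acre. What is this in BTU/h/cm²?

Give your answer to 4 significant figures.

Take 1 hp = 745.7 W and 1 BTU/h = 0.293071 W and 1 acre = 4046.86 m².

4.159×10⁴ hp/acre × 745.7 W/hp ÷ 4046.86 m²/acre = 7663.64 W/m²
7663.64 W/m² ÷ 0.293071 W/BTU/h × 0.0001 m²/cm² = 2.61494 BTU/h/cm²

2.615 BTU/h/cm²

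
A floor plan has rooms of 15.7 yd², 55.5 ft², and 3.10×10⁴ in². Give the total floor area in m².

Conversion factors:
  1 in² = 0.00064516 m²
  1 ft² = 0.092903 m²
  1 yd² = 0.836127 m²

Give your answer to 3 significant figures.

38.3 m²

15.7 yd² × 0.836127 = 13.1272 m²
55.5 ft² × 0.092903 = 5.15612 m²
3.10×10⁴ in² × 0.00064516 = 20 m²
Total: 13.1272 + 5.15612 + 20 = 38.2833 m²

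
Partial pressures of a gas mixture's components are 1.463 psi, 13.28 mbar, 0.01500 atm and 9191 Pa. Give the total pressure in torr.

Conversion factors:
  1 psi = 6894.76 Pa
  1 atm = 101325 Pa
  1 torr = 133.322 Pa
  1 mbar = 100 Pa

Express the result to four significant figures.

166.0 torr

1.463 psi × 6894.76 = 10087 Pa
13.28 mbar × 100 = 1328 Pa
0.01500 atm × 101325 = 1519.88 Pa
9191 Pa (already Pa)
Total: 10087 + 1328 + 1519.88 + 9191 = 22125.9 Pa
In torr: 22125.9 / 133.322 = 165.958 torr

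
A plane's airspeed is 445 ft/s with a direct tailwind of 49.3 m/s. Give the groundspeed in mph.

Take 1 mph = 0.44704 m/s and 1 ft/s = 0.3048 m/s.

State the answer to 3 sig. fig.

445 ft/s × 0.3048 → 135.636 m/s
49.3 m/s (already m/s)
Combined: 135.636 + 49.3 = 184.936 m/s
In mph: 184.936 / 0.44704 = 413.69 mph

414 mph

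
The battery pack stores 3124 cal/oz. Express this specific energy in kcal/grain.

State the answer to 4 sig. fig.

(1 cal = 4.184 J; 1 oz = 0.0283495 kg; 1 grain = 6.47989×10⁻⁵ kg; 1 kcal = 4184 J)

3124 cal/oz × 4.184 J/cal ÷ 0.0283495 kg/oz = 461060 J/kg
461060 J/kg ÷ 4184 J/kcal × 6.47989×10⁻⁵ kg/grain = 0.00714058 kcal/grain

0.007141 kcal/grain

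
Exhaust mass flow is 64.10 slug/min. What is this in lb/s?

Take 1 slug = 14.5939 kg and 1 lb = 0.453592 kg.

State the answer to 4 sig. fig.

64.10 slug/min × 14.5939 kg/slug ÷ 60 s/min = 15.5911 kg/s
15.5911 kg/s ÷ 0.453592 kg/lb = 34.3725 lb/s

34.37 lb/s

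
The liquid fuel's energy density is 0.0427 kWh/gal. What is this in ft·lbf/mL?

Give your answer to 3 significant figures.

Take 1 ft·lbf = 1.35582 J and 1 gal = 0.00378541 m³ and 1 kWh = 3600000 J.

0.0427 kWh/gal × 3600000 J/kWh ÷ 0.00378541 m³/gal = 4.06085×10⁷ J/m³
4.06085×10⁷ J/m³ ÷ 1.35582 J/ft·lbf × 10⁻⁶ m³/mL = 29.9512 ft·lbf/mL

30.0 ft·lbf/mL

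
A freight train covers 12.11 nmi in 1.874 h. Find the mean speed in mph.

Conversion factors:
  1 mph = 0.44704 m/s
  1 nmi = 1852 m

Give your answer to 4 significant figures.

12.11 nmi × 1852 = 22427.7 m
1.874 h × 3600 = 6746.4 s
v = d / t = 22427.7 m / 6746.4 s = 3.3244 m/s
3.3244 m/s ÷ (0.44704 m/s/mph) = 7.43647 mph

7.436 mph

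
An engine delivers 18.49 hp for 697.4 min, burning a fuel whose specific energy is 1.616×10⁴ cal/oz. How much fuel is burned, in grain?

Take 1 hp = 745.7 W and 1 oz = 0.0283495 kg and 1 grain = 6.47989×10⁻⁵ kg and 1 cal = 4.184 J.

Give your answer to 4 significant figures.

18.49 hp → 13788 W
697.4 min → 41844 s
E = P × t = 13788 × 41844 = 5.76945×10⁸ J
1.616×10⁴ cal/oz → 2.385×10⁶ J/kg
m = E / e_s = 5.76945×10⁸ / 2.385×10⁶ = 241.906 kg
In grain: 241.906 / 6.47989×10⁻⁵ = 3.73318×10⁶ grain

3.733×10⁶ grain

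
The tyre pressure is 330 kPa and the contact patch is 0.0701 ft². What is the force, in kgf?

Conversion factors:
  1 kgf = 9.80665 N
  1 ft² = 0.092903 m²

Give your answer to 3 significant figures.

219 kgf

330 kPa × 1000 → 330000 Pa
0.0701 ft² × 0.092903 → 0.0065125 m²
F = P × A = 330000 Pa × 0.0065125 m² = 2149.12 N
2149.12 N ÷ (9.80665 N/kgf) = 219.149 kgf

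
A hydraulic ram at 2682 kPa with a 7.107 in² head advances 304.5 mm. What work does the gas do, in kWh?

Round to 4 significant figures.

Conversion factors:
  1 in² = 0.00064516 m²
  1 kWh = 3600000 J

0.001040 kWh

2682 kPa → 2.682×10⁶ Pa
7.107 in² → 0.00458515 m²
F = P × A = 2.682×10⁶ × 0.00458515 = 12297.4 N
304.5 mm → 0.3045 m
W = F × d = 12297.4 × 0.3045 = 3744.56 J
In kWh: 3744.56 / 3600000 = 0.00104016 kWh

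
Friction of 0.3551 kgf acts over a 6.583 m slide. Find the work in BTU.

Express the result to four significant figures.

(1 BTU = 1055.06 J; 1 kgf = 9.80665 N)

0.02173 BTU

0.3551 kgf × 9.80665 = 3.48234 N
W = F × d = 3.48234 N × 6.583 m = 22.9242 J
22.9242 J ÷ (1055.06 J/BTU) = 0.0217279 BTU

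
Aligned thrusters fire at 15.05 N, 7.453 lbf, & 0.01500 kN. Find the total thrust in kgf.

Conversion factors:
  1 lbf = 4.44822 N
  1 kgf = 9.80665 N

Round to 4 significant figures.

15.05 N (already N)
7.453 lbf × 4.44822 → 33.1526 N
0.01500 kN × 1000 → 15 N
Sum: 15.05 + 33.1526 + 15 = 63.2026 N
In kgf: 63.2026 / 9.80665 = 6.44487 kgf

6.445 kgf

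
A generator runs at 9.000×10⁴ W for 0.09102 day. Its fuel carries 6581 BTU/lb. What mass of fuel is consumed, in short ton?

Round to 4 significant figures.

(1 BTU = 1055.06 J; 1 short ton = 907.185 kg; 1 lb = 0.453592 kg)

0.09102 day → 7864.13 s
E = P × t = 90000 × 7864.13 = 7.07772×10⁸ J
6581 BTU/lb → 1.53075×10⁷ J/kg
m = E / e_s = 7.07772×10⁸ / 1.53075×10⁷ = 46.2369 kg
In short ton: 46.2369 / 907.185 = 0.0509674 short ton

0.05097 short ton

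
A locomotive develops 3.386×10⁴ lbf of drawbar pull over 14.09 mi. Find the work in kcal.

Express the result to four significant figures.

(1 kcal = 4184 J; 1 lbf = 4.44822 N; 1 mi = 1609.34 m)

3.386×10⁴ lbf × 4.44822 = 150617 N
14.09 mi × 1609.34 = 22675.6 m
W = F × d = 150617 N × 22675.6 m = 3.41533×10⁹ J
3.41533×10⁹ J ÷ (4184 J/kcal) = 816283 kcal

8.163×10⁵ kcal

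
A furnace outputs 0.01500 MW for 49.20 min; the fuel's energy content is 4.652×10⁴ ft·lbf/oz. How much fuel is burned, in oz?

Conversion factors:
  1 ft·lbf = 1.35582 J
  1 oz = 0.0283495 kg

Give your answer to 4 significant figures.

0.01500 MW → 15000 W
49.20 min → 2952 s
E = P × t = 15000 × 2952 = 4.428×10⁷ J
4.652×10⁴ ft·lbf/oz → 2.22483×10⁶ J/kg
m = E / e_s = 4.428×10⁷ / 2.22483×10⁶ = 19.9026 kg
In oz: 19.9026 / 0.0283495 = 702.044 oz

702.0 oz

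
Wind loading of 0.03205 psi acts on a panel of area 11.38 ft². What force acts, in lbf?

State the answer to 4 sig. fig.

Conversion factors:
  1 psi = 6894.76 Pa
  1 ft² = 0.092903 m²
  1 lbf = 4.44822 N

52.52 lbf

0.03205 psi × 6894.76 = 220.977 Pa
11.38 ft² × 0.092903 = 1.05724 m²
F = P × A = 220.977 Pa × 1.05724 m² = 233.626 N
233.626 N ÷ (4.44822 N/lbf) = 52.5212 lbf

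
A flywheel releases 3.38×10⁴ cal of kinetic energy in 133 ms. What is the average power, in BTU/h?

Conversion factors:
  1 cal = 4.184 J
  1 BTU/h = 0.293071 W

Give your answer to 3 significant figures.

3.63×10⁶ BTU/h

3.38×10⁴ cal × 4.184 → 141419 J
133 ms × 0.001 → 0.133 s
P = E / t = 141419 J / 0.133 s = 1.0633×10⁶ W
1.0633×10⁶ W ÷ (0.293071 W/BTU/h) = 3.62813×10⁶ BTU/h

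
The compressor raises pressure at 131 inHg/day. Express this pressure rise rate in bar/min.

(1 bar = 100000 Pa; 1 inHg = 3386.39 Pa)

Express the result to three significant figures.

131 inHg/day × 3386.39 Pa/inHg ÷ 86400 s/day = 5.13446 Pa/s
5.13446 Pa/s ÷ 100000 Pa/bar × 60 s/min = 0.00308068 bar/min

0.00308 bar/min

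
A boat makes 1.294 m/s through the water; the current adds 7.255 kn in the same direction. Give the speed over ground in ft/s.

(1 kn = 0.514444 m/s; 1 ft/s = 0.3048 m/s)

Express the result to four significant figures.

1.294 m/s (already m/s)
7.255 kn × 0.514444 = 3.73229 m/s
Combined: 1.294 + 3.73229 = 5.02629 m/s
In ft/s: 5.02629 / 0.3048 = 16.4905 ft/s

16.49 ft/s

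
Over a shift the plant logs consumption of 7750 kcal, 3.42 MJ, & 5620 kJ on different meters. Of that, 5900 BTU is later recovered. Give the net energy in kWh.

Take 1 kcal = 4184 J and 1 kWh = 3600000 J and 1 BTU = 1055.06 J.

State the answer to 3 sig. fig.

9.79 kWh

7750 kcal × 4184 → 3.2426×10⁷ J
3.42 MJ × 1000000 → 3.42×10⁶ J
5620 kJ × 1000 → 5.62×10⁶ J
5900 BTU × 1055.06 → 6.22485×10⁶ J
Result: 3.2426×10⁷ + 3.42×10⁶ + 5.62×10⁶ − 6.22485×10⁶ = 3.52412×10⁷ J
In kWh: 3.52412×10⁷ / 3600000 = 9.78922 kWh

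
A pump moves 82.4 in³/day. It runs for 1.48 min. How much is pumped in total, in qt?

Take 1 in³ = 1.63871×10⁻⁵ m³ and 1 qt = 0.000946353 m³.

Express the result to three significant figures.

82.4 in³/day → 1.56284×10⁻⁸ m³/s
1.48 min → 88.8 s
V = Q × t = 1.56284×10⁻⁸ × 88.8 = 1.3878×10⁻⁶ m³
In qt: 1.3878×10⁻⁶ / 0.000946353 = 0.00146647 qt

0.00147 qt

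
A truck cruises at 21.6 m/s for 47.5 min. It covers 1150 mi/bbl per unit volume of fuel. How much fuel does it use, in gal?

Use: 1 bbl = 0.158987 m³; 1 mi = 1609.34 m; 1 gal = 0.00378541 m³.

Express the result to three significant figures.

1.40 gal

47.5 min → 2850 s
d = v × t = 21.6 × 2850 = 61560 m
1150 mi/bbl → 1.16408×10⁷ m/m³
V = d / (distance per unit fuel) = 61560 / 1.16408×10⁷ = 0.0052883 m³
In gal: 0.0052883 / 0.00378541 = 1.39702 gal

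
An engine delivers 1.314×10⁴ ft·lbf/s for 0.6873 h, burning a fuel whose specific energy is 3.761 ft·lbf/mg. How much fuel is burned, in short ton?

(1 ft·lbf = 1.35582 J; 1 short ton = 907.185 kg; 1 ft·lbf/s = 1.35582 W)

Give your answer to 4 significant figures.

1.314×10⁴ ft·lbf/s → 17815.5 W
0.6873 h → 2474.28 s
E = P × t = 17815.5 × 2474.28 = 4.40805×10⁷ J
3.761 ft·lbf/mg → 5.09924×10⁶ J/kg
m = E / e_s = 4.40805×10⁷ / 5.09924×10⁶ = 8.64452 kg
In short ton: 8.64452 / 907.185 = 0.00952895 short ton

0.009529 short ton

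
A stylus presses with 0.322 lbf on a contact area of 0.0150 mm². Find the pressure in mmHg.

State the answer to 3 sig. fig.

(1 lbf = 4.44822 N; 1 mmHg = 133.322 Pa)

0.322 lbf × 4.44822 = 1.43233 N
0.0150 mm² × 10⁻⁶ = 1.5×10⁻⁸ m²
P = F / A = 1.43233 N / 1.5×10⁻⁸ m² = 9.54887×10⁷ Pa
9.54887×10⁷ Pa ÷ (133.322 Pa/mmHg) = 716226 mmHg

7.16×10⁵ mmHg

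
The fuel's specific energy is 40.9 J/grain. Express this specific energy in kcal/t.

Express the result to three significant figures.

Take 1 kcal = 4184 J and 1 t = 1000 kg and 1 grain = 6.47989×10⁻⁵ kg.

1.51×10⁵ kcal/t

40.9 J/grain ÷ 6.47989×10⁻⁵ kg/grain = 631184 J/kg
631184 J/kg ÷ 4184 J/kcal × 1000 kg/t = 150857 kcal/t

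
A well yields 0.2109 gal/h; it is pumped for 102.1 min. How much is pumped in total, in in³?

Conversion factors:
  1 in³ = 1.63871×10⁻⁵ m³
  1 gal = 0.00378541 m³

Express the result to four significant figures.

0.2109 gal/h → 2.21762×10⁻⁷ m³/s
102.1 min → 6126 s
V = Q × t = 2.21762×10⁻⁷ × 6126 = 0.00135851 m³
In in³: 0.00135851 / 1.63871×10⁻⁵ = 82.9012 in³

82.90 in³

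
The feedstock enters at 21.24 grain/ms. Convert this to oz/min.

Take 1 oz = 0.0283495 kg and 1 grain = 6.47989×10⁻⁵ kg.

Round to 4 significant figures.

2913 oz/min

21.24 grain/ms × 6.47989×10⁻⁵ kg/grain ÷ 0.001 s/ms = 1.37633 kg/s
1.37633 kg/s ÷ 0.0283495 kg/oz × 60 s/min = 2912.92 oz/min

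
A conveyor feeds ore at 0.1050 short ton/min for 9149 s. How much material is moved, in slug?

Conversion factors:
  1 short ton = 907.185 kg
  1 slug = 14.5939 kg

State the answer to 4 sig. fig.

995.3 slug

0.1050 short ton/min → 1.58757 kg/s
m = ṁ × t = 1.58757 × 9149 = 14524.7 kg
In slug: 14524.7 / 14.5939 = 995.258 slug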